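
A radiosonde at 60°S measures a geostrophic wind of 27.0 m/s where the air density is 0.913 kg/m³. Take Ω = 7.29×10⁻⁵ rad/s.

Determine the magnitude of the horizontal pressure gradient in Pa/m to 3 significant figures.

Coriolis parameter at 60°S:
f = 2Ω sin φ = 2 × 7.29×10⁻⁵ × sin 60° = 1.26×10⁻⁴ s⁻¹
Geostrophic balance rearranged: |∂P/∂n| = f ρ V_g
|∂P/∂n| = 1.26×10⁻⁴ × 0.913 × 27.0 = 3.11×10⁻³ Pa/m

3.11×10⁻³ Pa/m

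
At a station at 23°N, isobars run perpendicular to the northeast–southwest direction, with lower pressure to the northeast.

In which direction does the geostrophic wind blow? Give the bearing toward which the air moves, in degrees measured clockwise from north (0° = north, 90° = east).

The pressure-gradient force points toward the northeast (bearing 045°).
Geostrophic balance: in the Northern Hemisphere the Coriolis force deflects motion to the right, so the geostrophic wind blows 90° to the right of the pressure-gradient force (low pressure on the left).
Rotating 045° by 90° clockwise gives 135° — the wind blows toward the southeast.

135°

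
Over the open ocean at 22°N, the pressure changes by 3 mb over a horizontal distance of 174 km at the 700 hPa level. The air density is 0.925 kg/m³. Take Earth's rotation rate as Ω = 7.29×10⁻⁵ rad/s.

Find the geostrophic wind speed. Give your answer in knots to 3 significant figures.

66.3 knots

Coriolis parameter at 22°N:
f = 2Ω sin φ = 2 × 7.29×10⁻⁵ × sin 22° = 5.46×10⁻⁵ s⁻¹
Pressure gradient: |∂P/∂n| = 300 Pa / 174000 m = 1.72×10⁻³ Pa/m
Geostrophic balance (pressure-gradient force = Coriolis force):
V_g = (1/(fρ)) |∂P/∂n| = 1.72×10⁻³ / (5.46×10⁻⁵ × 0.925) = 34.1 m/s
Converting: 34.1 m/s × 1.944 = 66.3 knots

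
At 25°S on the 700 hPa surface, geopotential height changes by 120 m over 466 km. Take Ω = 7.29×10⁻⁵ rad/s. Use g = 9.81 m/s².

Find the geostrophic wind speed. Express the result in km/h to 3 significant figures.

148 km/h

Coriolis parameter at 25°S:
f = 2Ω sin φ = 2 × 7.29×10⁻⁵ × sin 25° = 6.16×10⁻⁵ s⁻¹
Height gradient: |∂Z/∂n| = 120 m / 466000 m = 2.58×10⁻⁴
On a pressure surface, geostrophic balance gives V_g = (g/f)|∂Z/∂n|:
V_g = 9.81 × 2.58×10⁻⁴ / 6.16×10⁻⁵ = 41.0 m/s
Converting: 41.0 m/s × 3.6 = 148 km/h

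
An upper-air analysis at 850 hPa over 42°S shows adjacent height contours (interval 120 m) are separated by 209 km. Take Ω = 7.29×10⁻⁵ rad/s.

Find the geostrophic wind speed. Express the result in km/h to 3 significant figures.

208 km/h

Coriolis parameter at 42°S:
f = 2Ω sin φ = 2 × 7.29×10⁻⁵ × sin 42° = 9.76×10⁻⁵ s⁻¹
Height gradient: |∂Z/∂n| = 120 m / 209000 m = 5.74×10⁻⁴
On a pressure surface, geostrophic balance gives V_g = (g/f)|∂Z/∂n|:
V_g = 9.81 × 5.74×10⁻⁴ / 9.76×10⁻⁵ = 57.7 m/s
Converting: 57.7 m/s × 3.6 = 208 km/h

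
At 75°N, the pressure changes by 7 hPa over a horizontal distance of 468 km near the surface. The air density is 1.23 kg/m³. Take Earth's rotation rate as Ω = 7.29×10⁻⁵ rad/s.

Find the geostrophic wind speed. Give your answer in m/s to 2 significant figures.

8.6 m/s

Coriolis parameter at 75°N:
f = 2Ω sin φ = 2 × 7.29×10⁻⁵ × sin 75° = 1.41×10⁻⁴ s⁻¹
Pressure gradient: |∂P/∂n| = 700 Pa / 468000 m = 1.50×10⁻³ Pa/m
Geostrophic balance (pressure-gradient force = Coriolis force):
V_g = (1/(fρ)) |∂P/∂n| = 1.50×10⁻³ / (1.41×10⁻⁴ × 1.23) = 8.63 m/s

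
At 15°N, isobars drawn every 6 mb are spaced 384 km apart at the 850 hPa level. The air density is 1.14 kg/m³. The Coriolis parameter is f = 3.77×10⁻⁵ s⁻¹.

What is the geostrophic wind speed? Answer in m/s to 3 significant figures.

36.4 m/s

Pressure gradient: |∂P/∂n| = 600 Pa / 384000 m = 1.56×10⁻³ Pa/m
Geostrophic balance (pressure-gradient force = Coriolis force):
V_g = (1/(fρ)) |∂P/∂n| = 1.56×10⁻³ / (3.77×10⁻⁵ × 1.14) = 36.4 m/s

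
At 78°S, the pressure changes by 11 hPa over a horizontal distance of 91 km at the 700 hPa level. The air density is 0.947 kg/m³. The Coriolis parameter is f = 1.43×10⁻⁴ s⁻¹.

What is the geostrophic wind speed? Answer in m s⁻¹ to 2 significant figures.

Pressure gradient: |∂P/∂n| = 1100 Pa / 91000 m = 1.21×10⁻² Pa/m
Geostrophic balance (pressure-gradient force = Coriolis force):
V_g = (1/(fρ)) |∂P/∂n| = 1.21×10⁻² / (1.43×10⁻⁴ × 0.947) = 89.3 m/s

89 m s⁻¹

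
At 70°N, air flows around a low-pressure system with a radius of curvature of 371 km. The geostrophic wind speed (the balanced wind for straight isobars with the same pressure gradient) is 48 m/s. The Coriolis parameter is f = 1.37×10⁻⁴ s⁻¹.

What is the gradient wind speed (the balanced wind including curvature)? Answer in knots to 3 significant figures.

Around a low, centrifugal force acts outward with Coriolis, so pressure-gradient force balances both:
(1/ρ)|∂P/∂n| = fV + V²/R  →  V² + fR·V − fR·V_g = 0
With fR = 1.37×10⁻⁴ × 371×10³ m = 50.8 m/s:
V = [−fR + √((fR)² + 4 fR V_g)]/2 = [−50.8 + √(50.8² + 4×50.8×48)]/2 = 30.1 m/s
Subgeostrophic (V < V_g = 48 m/s), as expected around a low.
Converting: 30.1 m/s × 1.944 = 58.6 knots

58.6 knots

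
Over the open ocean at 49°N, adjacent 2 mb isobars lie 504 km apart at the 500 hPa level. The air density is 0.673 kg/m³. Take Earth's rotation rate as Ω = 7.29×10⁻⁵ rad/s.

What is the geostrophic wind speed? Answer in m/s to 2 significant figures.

Coriolis parameter at 49°N:
f = 2Ω sin φ = 2 × 7.29×10⁻⁵ × sin 49° = 1.10×10⁻⁴ s⁻¹
Pressure gradient: |∂P/∂n| = 200 Pa / 504000 m = 3.97×10⁻⁴ Pa/m
Geostrophic balance (pressure-gradient force = Coriolis force):
V_g = (1/(fρ)) |∂P/∂n| = 3.97×10⁻⁴ / (1.10×10⁻⁴ × 0.673) = 5.36 m/s

5.4 m/s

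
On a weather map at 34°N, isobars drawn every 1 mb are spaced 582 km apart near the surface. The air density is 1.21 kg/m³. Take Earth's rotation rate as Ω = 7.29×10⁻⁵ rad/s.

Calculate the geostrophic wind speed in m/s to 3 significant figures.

Coriolis parameter at 34°N:
f = 2Ω sin φ = 2 × 7.29×10⁻⁵ × sin 34° = 8.15×10⁻⁵ s⁻¹
Pressure gradient: |∂P/∂n| = 100 Pa / 582000 m = 1.72×10⁻⁴ Pa/m
Geostrophic balance (pressure-gradient force = Coriolis force):
V_g = (1/(fρ)) |∂P/∂n| = 1.72×10⁻⁴ / (8.15×10⁻⁵ × 1.21) = 1.74 m/s

1.74 m/s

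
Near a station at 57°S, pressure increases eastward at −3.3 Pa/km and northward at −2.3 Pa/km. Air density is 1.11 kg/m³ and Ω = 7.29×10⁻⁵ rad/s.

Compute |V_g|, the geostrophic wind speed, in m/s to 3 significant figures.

Coriolis parameter at 57°S:
f = 2Ω sin φ = 2 × 7.29×10⁻⁵ × sin 57° = 1.22×10⁻⁴ s⁻¹
In the Southern Hemisphere f is negative: f = −1.22×10⁻⁴ s⁻¹.
Component geostrophic relations (x east, y north):
u_g = −(1/(fρ)) ∂P/∂y,  v_g = (1/(fρ)) ∂P/∂x
u_g = −(−2.3×10⁻³)/(−1.22×10⁻⁴ × 1.11) = −16.9 m/s;  v_g = (−3.3×10⁻³)/(−1.22×10⁻⁴ × 1.11) = 24.3 m/s
|V_g| = √(u_g² + v_g²) = 29.6 m/s

29.6 m/s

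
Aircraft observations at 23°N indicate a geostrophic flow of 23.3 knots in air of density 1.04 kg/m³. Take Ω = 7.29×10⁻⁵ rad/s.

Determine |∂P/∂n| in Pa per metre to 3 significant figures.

7.10×10⁻⁴ Pa/m

Coriolis parameter at 23°N:
f = 2Ω sin φ = 2 × 7.29×10⁻⁵ × sin 23° = 5.70×10⁻⁵ s⁻¹
Wind speed in SI: 23.3 knots = 12.0 m/s
Geostrophic balance rearranged: |∂P/∂n| = f ρ V_g
|∂P/∂n| = 5.70×10⁻⁵ × 1.04 × 12.0 = 7.10×10⁻⁴ Pa/m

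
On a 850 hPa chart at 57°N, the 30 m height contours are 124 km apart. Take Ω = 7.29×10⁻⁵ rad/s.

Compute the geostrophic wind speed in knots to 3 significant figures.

37.7 knots

Coriolis parameter at 57°N:
f = 2Ω sin φ = 2 × 7.29×10⁻⁵ × sin 57° = 1.22×10⁻⁴ s⁻¹
Height gradient: |∂Z/∂n| = 30 m / 124000 m = 2.42×10⁻⁴
On a pressure surface, geostrophic balance gives V_g = (g/f)|∂Z/∂n|:
V_g = 9.81 × 2.42×10⁻⁴ / 1.22×10⁻⁴ = 19.4 m/s
Converting: 19.4 m/s × 1.944 = 37.7 knots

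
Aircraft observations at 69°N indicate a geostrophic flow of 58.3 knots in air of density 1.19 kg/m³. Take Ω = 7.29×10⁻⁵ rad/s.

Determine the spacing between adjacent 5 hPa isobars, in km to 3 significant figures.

103 km

Coriolis parameter at 69°N:
f = 2Ω sin φ = 2 × 7.29×10⁻⁵ × sin 69° = 1.36×10⁻⁴ s⁻¹
Wind speed in SI: 58.3 knots = 30.0 m/s
Geostrophic balance rearranged: |∂P/∂n| = f ρ V_g
|∂P/∂n| = 1.36×10⁻⁴ × 1.19 × 30.0 = 4.86×10⁻³ Pa/m
Isobar spacing: Δn = ΔP/|∂P/∂n| = 500 Pa / 4.86×10⁻³ Pa/m = 102922 m ≈ 103 km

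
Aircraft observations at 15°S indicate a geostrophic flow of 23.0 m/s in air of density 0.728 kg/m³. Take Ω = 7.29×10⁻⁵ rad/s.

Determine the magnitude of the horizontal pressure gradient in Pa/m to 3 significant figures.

6.32×10⁻⁴ Pa/m

Coriolis parameter at 15°S:
f = 2Ω sin φ = 2 × 7.29×10⁻⁵ × sin 15° = 3.77×10⁻⁵ s⁻¹
Geostrophic balance rearranged: |∂P/∂n| = f ρ V_g
|∂P/∂n| = 3.77×10⁻⁵ × 0.728 × 23.0 = 6.32×10⁻⁴ Pa/m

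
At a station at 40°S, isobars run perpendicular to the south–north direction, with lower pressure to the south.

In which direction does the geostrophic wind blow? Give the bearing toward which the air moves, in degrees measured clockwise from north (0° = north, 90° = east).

090°

The pressure-gradient force points toward the south (bearing 180°).
Geostrophic balance: in the Southern Hemisphere the Coriolis force deflects motion to the left, so the geostrophic wind blows 90° to the left of the pressure-gradient force (low pressure on the right).
Rotating 180° by 90° counterclockwise gives 090° — the wind blows toward the east.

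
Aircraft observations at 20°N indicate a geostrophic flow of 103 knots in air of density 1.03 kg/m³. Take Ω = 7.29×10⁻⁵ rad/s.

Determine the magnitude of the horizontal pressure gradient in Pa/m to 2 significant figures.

2.7×10⁻³ Pa/m

Coriolis parameter at 20°N:
f = 2Ω sin φ = 2 × 7.29×10⁻⁵ × sin 20° = 4.99×10⁻⁵ s⁻¹
Wind speed in SI: 103 knots = 53.0 m/s
Geostrophic balance rearranged: |∂P/∂n| = f ρ V_g
|∂P/∂n| = 4.99×10⁻⁵ × 1.03 × 53.0 = 2.72×10⁻³ Pa/m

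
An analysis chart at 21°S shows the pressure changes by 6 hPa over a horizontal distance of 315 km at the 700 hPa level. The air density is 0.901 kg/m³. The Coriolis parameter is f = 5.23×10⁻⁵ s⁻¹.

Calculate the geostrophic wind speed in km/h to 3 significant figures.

Pressure gradient: |∂P/∂n| = 600 Pa / 315000 m = 1.90×10⁻³ Pa/m
Geostrophic balance (pressure-gradient force = Coriolis force):
V_g = (1/(fρ)) |∂P/∂n| = 1.90×10⁻³ / (5.23×10⁻⁵ × 0.901) = 40.4 m/s
Converting: 40.4 m/s × 3.6 = 146 km/h

146 km/h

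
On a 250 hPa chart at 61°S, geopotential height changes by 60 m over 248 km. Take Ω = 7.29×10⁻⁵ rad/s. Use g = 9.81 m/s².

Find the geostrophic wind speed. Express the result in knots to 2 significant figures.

Coriolis parameter at 61°S:
f = 2Ω sin φ = 2 × 7.29×10⁻⁵ × sin 61° = 1.28×10⁻⁴ s⁻¹
Height gradient: |∂Z/∂n| = 60 m / 248000 m = 2.42×10⁻⁴
On a pressure surface, geostrophic balance gives V_g = (g/f)|∂Z/∂n|:
V_g = 9.81 × 2.42×10⁻⁴ / 1.28×10⁻⁴ = 18.6 m/s
Converting: 18.6 m/s × 1.944 = 36 knots

36 knots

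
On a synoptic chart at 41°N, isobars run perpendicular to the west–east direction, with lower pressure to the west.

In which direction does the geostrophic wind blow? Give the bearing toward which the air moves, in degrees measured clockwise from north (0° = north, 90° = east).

The pressure-gradient force points toward the west (bearing 270°).
Geostrophic balance: in the Northern Hemisphere the Coriolis force deflects motion to the right, so the geostrophic wind blows 90° to the right of the pressure-gradient force (low pressure on the left).
Rotating 270° by 90° clockwise gives 000° — the wind blows toward the north.

000°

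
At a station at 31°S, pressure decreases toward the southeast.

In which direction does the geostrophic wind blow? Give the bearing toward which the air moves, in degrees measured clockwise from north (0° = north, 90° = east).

045°

The pressure-gradient force points toward the southeast (bearing 135°).
Geostrophic balance: in the Southern Hemisphere the Coriolis force deflects motion to the left, so the geostrophic wind blows 90° to the left of the pressure-gradient force (low pressure on the right).
Rotating 135° by 90° counterclockwise gives 045° — the wind blows toward the northeast.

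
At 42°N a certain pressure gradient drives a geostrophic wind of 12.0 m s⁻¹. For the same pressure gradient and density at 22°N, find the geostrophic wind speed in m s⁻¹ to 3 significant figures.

With the same pressure gradient and density, V_g ∝ 1/f ∝ 1/sin φ.
V₂ = V₁ · sin φ₁ / sin φ₂ = 12.0 × sin 42° / sin 22°
V₂ = 12.0 × 0.6691/0.3746 = 21.4 m s⁻¹

21.4 m s⁻¹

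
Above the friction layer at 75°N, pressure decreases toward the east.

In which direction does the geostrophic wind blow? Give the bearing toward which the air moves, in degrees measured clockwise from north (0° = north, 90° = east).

The pressure-gradient force points toward the east (bearing 090°).
Geostrophic balance: in the Northern Hemisphere the Coriolis force deflects motion to the right, so the geostrophic wind blows 90° to the right of the pressure-gradient force (low pressure on the left).
Rotating 090° by 90° clockwise gives 180° — the wind blows toward the south.

180°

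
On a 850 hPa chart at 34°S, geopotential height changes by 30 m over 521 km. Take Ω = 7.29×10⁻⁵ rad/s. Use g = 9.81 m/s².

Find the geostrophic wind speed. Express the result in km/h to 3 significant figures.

24.9 km/h

Coriolis parameter at 34°S:
f = 2Ω sin φ = 2 × 7.29×10⁻⁵ × sin 34° = 8.15×10⁻⁵ s⁻¹
Height gradient: |∂Z/∂n| = 30 m / 521000 m = 5.76×10⁻⁵
On a pressure surface, geostrophic balance gives V_g = (g/f)|∂Z/∂n|:
V_g = 9.81 × 5.76×10⁻⁵ / 8.15×10⁻⁵ = 6.93 m/s
Converting: 6.93 m/s × 3.6 = 24.9 km/h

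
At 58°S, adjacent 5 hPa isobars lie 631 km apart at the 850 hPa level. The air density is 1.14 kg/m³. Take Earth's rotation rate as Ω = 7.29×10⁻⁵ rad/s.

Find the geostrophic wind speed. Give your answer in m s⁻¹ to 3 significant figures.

5.62 m s⁻¹

Coriolis parameter at 58°S:
f = 2Ω sin φ = 2 × 7.29×10⁻⁵ × sin 58° = 1.24×10⁻⁴ s⁻¹
Pressure gradient: |∂P/∂n| = 500 Pa / 631000 m = 7.92×10⁻⁴ Pa/m
Geostrophic balance (pressure-gradient force = Coriolis force):
V_g = (1/(fρ)) |∂P/∂n| = 7.92×10⁻⁴ / (1.24×10⁻⁴ × 1.14) = 5.62 m/s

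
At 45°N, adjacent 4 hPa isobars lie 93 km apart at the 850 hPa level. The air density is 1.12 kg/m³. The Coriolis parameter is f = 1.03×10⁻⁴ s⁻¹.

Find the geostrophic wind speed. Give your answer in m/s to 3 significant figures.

37.3 m/s

Pressure gradient: |∂P/∂n| = 400 Pa / 93000 m = 4.30×10⁻³ Pa/m
Geostrophic balance (pressure-gradient force = Coriolis force):
V_g = (1/(fρ)) |∂P/∂n| = 4.30×10⁻³ / (1.03×10⁻⁴ × 1.12) = 37.3 m/s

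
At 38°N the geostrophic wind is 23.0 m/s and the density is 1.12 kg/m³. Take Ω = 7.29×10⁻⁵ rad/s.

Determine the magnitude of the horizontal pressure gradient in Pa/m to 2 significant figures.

Coriolis parameter at 38°N:
f = 2Ω sin φ = 2 × 7.29×10⁻⁵ × sin 38° = 8.98×10⁻⁵ s⁻¹
Geostrophic balance rearranged: |∂P/∂n| = f ρ V_g
|∂P/∂n| = 8.98×10⁻⁵ × 1.12 × 23.0 = 2.31×10⁻³ Pa/m

2.3×10⁻³ Pa/m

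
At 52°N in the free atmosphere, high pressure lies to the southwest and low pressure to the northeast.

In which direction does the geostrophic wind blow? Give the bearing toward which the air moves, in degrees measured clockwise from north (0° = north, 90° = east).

The pressure-gradient force points toward the northeast (bearing 045°).
Geostrophic balance: in the Northern Hemisphere the Coriolis force deflects motion to the right, so the geostrophic wind blows 90° to the right of the pressure-gradient force (low pressure on the left).
Rotating 045° by 90° clockwise gives 135° — the wind blows toward the southeast.

135°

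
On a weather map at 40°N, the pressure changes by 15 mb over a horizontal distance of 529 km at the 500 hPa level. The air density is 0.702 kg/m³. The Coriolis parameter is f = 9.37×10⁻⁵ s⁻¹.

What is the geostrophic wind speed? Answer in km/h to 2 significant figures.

160 km/h

Pressure gradient: |∂P/∂n| = 1500 Pa / 529000 m = 2.84×10⁻³ Pa/m
Geostrophic balance (pressure-gradient force = Coriolis force):
V_g = (1/(fρ)) |∂P/∂n| = 2.84×10⁻³ / (9.37×10⁻⁵ × 0.702) = 43.1 m/s
Converting: 43.1 m/s × 3.6 = 160 km/h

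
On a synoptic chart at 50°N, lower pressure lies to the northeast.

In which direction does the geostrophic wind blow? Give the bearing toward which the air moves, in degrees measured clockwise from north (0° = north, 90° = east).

135°

The pressure-gradient force points toward the northeast (bearing 045°).
Geostrophic balance: in the Northern Hemisphere the Coriolis force deflects motion to the right, so the geostrophic wind blows 90° to the right of the pressure-gradient force (low pressure on the left).
Rotating 045° by 90° clockwise gives 135° — the wind blows toward the southeast.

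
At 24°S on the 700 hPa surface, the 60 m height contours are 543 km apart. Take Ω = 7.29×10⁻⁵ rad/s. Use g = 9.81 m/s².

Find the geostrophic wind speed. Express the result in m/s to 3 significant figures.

Coriolis parameter at 24°S:
f = 2Ω sin φ = 2 × 7.29×10⁻⁵ × sin 24° = 5.93×10⁻⁵ s⁻¹
Height gradient: |∂Z/∂n| = 60 m / 543000 m = 1.10×10⁻⁴
On a pressure surface, geostrophic balance gives V_g = (g/f)|∂Z/∂n|:
V_g = 9.81 × 1.10×10⁻⁴ / 5.93×10⁻⁵ = 18.3 m/s

18.3 m/s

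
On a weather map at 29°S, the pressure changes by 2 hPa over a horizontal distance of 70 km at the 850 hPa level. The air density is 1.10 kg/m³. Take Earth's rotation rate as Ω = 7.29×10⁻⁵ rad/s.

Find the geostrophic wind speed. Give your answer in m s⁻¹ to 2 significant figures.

37 m s⁻¹

Coriolis parameter at 29°S:
f = 2Ω sin φ = 2 × 7.29×10⁻⁵ × sin 29° = 7.07×10⁻⁵ s⁻¹
Pressure gradient: |∂P/∂n| = 200 Pa / 70000 m = 2.86×10⁻³ Pa/m
Geostrophic balance (pressure-gradient force = Coriolis force):
V_g = (1/(fρ)) |∂P/∂n| = 2.86×10⁻³ / (7.07×10⁻⁵ × 1.10) = 36.7 m/s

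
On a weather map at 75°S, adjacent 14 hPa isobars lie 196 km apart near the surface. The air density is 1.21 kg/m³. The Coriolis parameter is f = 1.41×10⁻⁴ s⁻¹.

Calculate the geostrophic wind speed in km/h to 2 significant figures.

Pressure gradient: |∂P/∂n| = 1400 Pa / 196000 m = 7.14×10⁻³ Pa/m
Geostrophic balance (pressure-gradient force = Coriolis force):
V_g = (1/(fρ)) |∂P/∂n| = 7.14×10⁻³ / (1.41×10⁻⁴ × 1.21) = 41.9 m/s
Converting: 41.9 m/s × 3.6 = 150 km/h

150 km/h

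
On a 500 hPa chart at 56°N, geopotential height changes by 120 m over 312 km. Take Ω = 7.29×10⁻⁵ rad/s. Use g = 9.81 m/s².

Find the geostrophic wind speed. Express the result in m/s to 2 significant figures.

31 m/s

Coriolis parameter at 56°N:
f = 2Ω sin φ = 2 × 7.29×10⁻⁵ × sin 56° = 1.21×10⁻⁴ s⁻¹
Height gradient: |∂Z/∂n| = 120 m / 312000 m = 3.85×10⁻⁴
On a pressure surface, geostrophic balance gives V_g = (g/f)|∂Z/∂n|:
V_g = 9.81 × 3.85×10⁻⁴ / 1.21×10⁻⁴ = 31.2 m/s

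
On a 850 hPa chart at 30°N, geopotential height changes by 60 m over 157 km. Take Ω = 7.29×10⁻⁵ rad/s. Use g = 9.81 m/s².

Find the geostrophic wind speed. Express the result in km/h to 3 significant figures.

Coriolis parameter at 30°N:
f = 2Ω sin φ = 2 × 7.29×10⁻⁵ × sin 30° = 7.29×10⁻⁵ s⁻¹
Height gradient: |∂Z/∂n| = 60 m / 157000 m = 3.82×10⁻⁴
On a pressure surface, geostrophic balance gives V_g = (g/f)|∂Z/∂n|:
V_g = 9.81 × 3.82×10⁻⁴ / 7.29×10⁻⁵ = 51.4 m/s
Converting: 51.4 m/s × 3.6 = 185 km/h

185 km/h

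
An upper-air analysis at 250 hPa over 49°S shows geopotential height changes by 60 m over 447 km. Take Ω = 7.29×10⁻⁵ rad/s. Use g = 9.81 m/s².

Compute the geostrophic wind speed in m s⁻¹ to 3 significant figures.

12.0 m s⁻¹

Coriolis parameter at 49°S:
f = 2Ω sin φ = 2 × 7.29×10⁻⁵ × sin 49° = 1.10×10⁻⁴ s⁻¹
Height gradient: |∂Z/∂n| = 60 m / 447000 m = 1.34×10⁻⁴
On a pressure surface, geostrophic balance gives V_g = (g/f)|∂Z/∂n|:
V_g = 9.81 × 1.34×10⁻⁴ / 1.10×10⁻⁴ = 12.0 m/s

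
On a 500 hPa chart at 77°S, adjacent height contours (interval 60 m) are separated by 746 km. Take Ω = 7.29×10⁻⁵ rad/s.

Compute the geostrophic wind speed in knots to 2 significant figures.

11 knots

Coriolis parameter at 77°S:
f = 2Ω sin φ = 2 × 7.29×10⁻⁵ × sin 77° = 1.42×10⁻⁴ s⁻¹
Height gradient: |∂Z/∂n| = 60 m / 746000 m = 8.04×10⁻⁵
On a pressure surface, geostrophic balance gives V_g = (g/f)|∂Z/∂n|:
V_g = 9.81 × 8.04×10⁻⁵ / 1.42×10⁻⁴ = 5.55 m/s
Converting: 5.55 m/s × 1.944 = 11 knots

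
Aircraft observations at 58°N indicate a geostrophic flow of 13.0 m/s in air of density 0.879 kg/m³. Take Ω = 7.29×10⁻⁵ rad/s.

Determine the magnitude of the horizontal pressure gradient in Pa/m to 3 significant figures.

Coriolis parameter at 58°N:
f = 2Ω sin φ = 2 × 7.29×10⁻⁵ × sin 58° = 1.24×10⁻⁴ s⁻¹
Geostrophic balance rearranged: |∂P/∂n| = f ρ V_g
|∂P/∂n| = 1.24×10⁻⁴ × 0.879 × 13.0 = 1.41×10⁻³ Pa/m

1.41×10⁻³ Pa/m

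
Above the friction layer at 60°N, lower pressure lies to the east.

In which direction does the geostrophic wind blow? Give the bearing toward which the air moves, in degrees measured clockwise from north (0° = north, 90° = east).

The pressure-gradient force points toward the east (bearing 090°).
Geostrophic balance: in the Northern Hemisphere the Coriolis force deflects motion to the right, so the geostrophic wind blows 90° to the right of the pressure-gradient force (low pressure on the left).
Rotating 090° by 90° clockwise gives 180° — the wind blows toward the south.

180°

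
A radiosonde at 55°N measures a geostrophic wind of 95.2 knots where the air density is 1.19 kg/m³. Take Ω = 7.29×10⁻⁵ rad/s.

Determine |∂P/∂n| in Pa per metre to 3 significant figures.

Coriolis parameter at 55°N:
f = 2Ω sin φ = 2 × 7.29×10⁻⁵ × sin 55° = 1.19×10⁻⁴ s⁻¹
Wind speed in SI: 95.2 knots = 49.0 m/s
Geostrophic balance rearranged: |∂P/∂n| = f ρ V_g
|∂P/∂n| = 1.19×10⁻⁴ × 1.19 × 49.0 = 6.96×10⁻³ Pa/m

6.96×10⁻³ Pa/m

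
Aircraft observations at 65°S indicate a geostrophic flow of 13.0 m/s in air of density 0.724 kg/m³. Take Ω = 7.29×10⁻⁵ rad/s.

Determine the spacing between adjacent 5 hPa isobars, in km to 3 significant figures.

402 km

Coriolis parameter at 65°S:
f = 2Ω sin φ = 2 × 7.29×10⁻⁵ × sin 65° = 1.32×10⁻⁴ s⁻¹
Geostrophic balance rearranged: |∂P/∂n| = f ρ V_g
|∂P/∂n| = 1.32×10⁻⁴ × 0.724 × 13.0 = 1.24×10⁻³ Pa/m
Isobar spacing: Δn = ΔP/|∂P/∂n| = 500 Pa / 1.24×10⁻³ Pa/m = 402027 m ≈ 402 km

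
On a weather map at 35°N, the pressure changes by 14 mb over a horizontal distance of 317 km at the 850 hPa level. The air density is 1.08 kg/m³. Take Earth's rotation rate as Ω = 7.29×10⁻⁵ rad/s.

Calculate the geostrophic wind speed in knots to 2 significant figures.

Coriolis parameter at 35°N:
f = 2Ω sin φ = 2 × 7.29×10⁻⁵ × sin 35° = 8.36×10⁻⁵ s⁻¹
Pressure gradient: |∂P/∂n| = 1400 Pa / 317000 m = 4.42×10⁻³ Pa/m
Geostrophic balance (pressure-gradient force = Coriolis force):
V_g = (1/(fρ)) |∂P/∂n| = 4.42×10⁻³ / (8.36×10⁻⁵ × 1.08) = 48.9 m/s
Converting: 48.9 m/s × 1.944 = 95 knots

95 knots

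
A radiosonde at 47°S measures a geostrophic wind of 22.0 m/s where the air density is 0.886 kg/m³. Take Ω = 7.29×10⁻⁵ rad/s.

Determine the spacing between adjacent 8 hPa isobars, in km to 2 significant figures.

380 km

Coriolis parameter at 47°S:
f = 2Ω sin φ = 2 × 7.29×10⁻⁵ × sin 47° = 1.07×10⁻⁴ s⁻¹
Geostrophic balance rearranged: |∂P/∂n| = f ρ V_g
|∂P/∂n| = 1.07×10⁻⁴ × 0.886 × 22.0 = 2.08×10⁻³ Pa/m
Isobar spacing: Δn = ΔP/|∂P/∂n| = 800 Pa / 2.08×10⁻³ Pa/m = 384901 m ≈ 380 km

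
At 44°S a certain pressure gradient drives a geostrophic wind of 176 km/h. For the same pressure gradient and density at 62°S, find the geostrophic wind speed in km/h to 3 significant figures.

138 km/h

With the same pressure gradient and density, V_g ∝ 1/f ∝ 1/sin φ.
V₂ = V₁ · sin φ₁ / sin φ₂ = 176 × sin 44° / sin 62°
V₂ = 176 × 0.6947/0.8829 = 138 km/h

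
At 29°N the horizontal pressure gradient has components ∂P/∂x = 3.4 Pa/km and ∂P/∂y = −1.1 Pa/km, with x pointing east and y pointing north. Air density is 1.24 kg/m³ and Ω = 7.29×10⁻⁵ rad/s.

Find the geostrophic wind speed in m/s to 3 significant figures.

Coriolis parameter at 29°N:
f = 2Ω sin φ = 2 × 7.29×10⁻⁵ × sin 29° = 7.07×10⁻⁵ s⁻¹
Component geostrophic relations (x east, y north):
u_g = −(1/(fρ)) ∂P/∂y,  v_g = (1/(fρ)) ∂P/∂x
u_g = −(−1.1×10⁻³)/(7.07×10⁻⁵ × 1.24) = 12.5 m/s;  v_g = (3.4×10⁻³)/(7.07×10⁻⁵ × 1.24) = 38.8 m/s
|V_g| = √(u_g² + v_g²) = 40.8 m/s

40.8 m/s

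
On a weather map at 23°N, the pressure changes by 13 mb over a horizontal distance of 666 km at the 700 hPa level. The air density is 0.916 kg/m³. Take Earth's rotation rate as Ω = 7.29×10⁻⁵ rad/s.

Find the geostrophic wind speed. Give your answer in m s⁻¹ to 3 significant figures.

37.4 m s⁻¹

Coriolis parameter at 23°N:
f = 2Ω sin φ = 2 × 7.29×10⁻⁵ × sin 23° = 5.70×10⁻⁵ s⁻¹
Pressure gradient: |∂P/∂n| = 1300 Pa / 666000 m = 1.95×10⁻³ Pa/m
Geostrophic balance (pressure-gradient force = Coriolis force):
V_g = (1/(fρ)) |∂P/∂n| = 1.95×10⁻³ / (5.70×10⁻⁵ × 0.916) = 37.4 m/s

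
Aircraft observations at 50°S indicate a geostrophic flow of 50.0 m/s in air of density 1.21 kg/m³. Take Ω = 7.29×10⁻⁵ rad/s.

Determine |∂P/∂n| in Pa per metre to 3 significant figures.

Coriolis parameter at 50°S:
f = 2Ω sin φ = 2 × 7.29×10⁻⁵ × sin 50° = 1.12×10⁻⁴ s⁻¹
Geostrophic balance rearranged: |∂P/∂n| = f ρ V_g
|∂P/∂n| = 1.12×10⁻⁴ × 1.21 × 50.0 = 6.76×10⁻³ Pa/m

6.76×10⁻³ Pa/m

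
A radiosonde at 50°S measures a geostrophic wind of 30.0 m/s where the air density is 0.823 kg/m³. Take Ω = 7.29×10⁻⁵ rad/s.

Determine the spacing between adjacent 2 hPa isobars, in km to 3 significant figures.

Coriolis parameter at 50°S:
f = 2Ω sin φ = 2 × 7.29×10⁻⁵ × sin 50° = 1.12×10⁻⁴ s⁻¹
Geostrophic balance rearranged: |∂P/∂n| = f ρ V_g
|∂P/∂n| = 1.12×10⁻⁴ × 0.823 × 30.0 = 2.76×10⁻³ Pa/m
Isobar spacing: Δn = ΔP/|∂P/∂n| = 200 Pa / 2.76×10⁻³ Pa/m = 72527 m ≈ 72.5 km

72.5 km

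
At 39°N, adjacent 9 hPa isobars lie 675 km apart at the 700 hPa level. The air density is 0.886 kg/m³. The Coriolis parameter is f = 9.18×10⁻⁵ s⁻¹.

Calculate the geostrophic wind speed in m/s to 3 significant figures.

Pressure gradient: |∂P/∂n| = 900 Pa / 675000 m = 1.33×10⁻³ Pa/m
Geostrophic balance (pressure-gradient force = Coriolis force):
V_g = (1/(fρ)) |∂P/∂n| = 1.33×10⁻³ / (9.18×10⁻⁵ × 0.886) = 16.4 m/s

16.4 m/s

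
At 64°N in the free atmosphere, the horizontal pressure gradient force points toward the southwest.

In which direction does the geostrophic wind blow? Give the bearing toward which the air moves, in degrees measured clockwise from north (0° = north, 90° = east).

315°

The pressure-gradient force points toward the southwest (bearing 225°).
Geostrophic balance: in the Northern Hemisphere the Coriolis force deflects motion to the right, so the geostrophic wind blows 90° to the right of the pressure-gradient force (low pressure on the left).
Rotating 225° by 90° clockwise gives 315° — the wind blows toward the northwest.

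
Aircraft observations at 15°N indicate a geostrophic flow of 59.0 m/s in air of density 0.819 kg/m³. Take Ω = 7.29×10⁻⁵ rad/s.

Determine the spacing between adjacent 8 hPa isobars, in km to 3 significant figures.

Coriolis parameter at 15°N:
f = 2Ω sin φ = 2 × 7.29×10⁻⁵ × sin 15° = 3.77×10⁻⁵ s⁻¹
Geostrophic balance rearranged: |∂P/∂n| = f ρ V_g
|∂P/∂n| = 3.77×10⁻⁵ × 0.819 × 59.0 = 1.82×10⁻³ Pa/m
Isobar spacing: Δn = ΔP/|∂P/∂n| = 800 Pa / 1.82×10⁻³ Pa/m = 438733 m ≈ 439 km

439 km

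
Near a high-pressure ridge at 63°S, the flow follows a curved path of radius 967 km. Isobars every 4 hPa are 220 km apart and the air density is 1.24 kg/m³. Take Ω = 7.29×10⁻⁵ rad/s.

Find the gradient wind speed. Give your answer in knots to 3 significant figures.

24.4 knots

Coriolis parameter at 63°S:
f = 2Ω sin φ = 2 × 7.29×10⁻⁵ × sin 63° = 1.30×10⁻⁴ s⁻¹
Pressure gradient: |∂P/∂n| = 400 Pa / 220000 m = 1.82×10⁻³ Pa/m
Geostrophic speed: V_g = |∂P/∂n|/(fρ) = 1.82×10⁻³/(1.30×10⁻⁴ × 1.24) = 11.3 m/s
Around a high, pressure-gradient force acts outward with centrifugal, so Coriolis balances both:
fV = (1/ρ)|∂P/∂n| + V²/R  →  V² − fR·V + fR·V_g = 0
With fR = 1.30×10⁻⁴ × 967×10³ m = 126 m/s:
V = [fR − √((fR)² − 4 fR V_g)]/2 = [126 − √(126² − 4×126×11.3)]/2 = 12.5 m/s
Supergeostrophic (V > V_g = 11.3 m/s), as expected around a high.
Converting: 12.5 m/s × 1.944 = 24.4 knots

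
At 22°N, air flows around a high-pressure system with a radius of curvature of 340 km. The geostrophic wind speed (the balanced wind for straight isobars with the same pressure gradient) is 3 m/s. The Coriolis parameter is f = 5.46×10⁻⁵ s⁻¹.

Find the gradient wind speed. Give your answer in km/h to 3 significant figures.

Around a high, pressure-gradient force acts outward with centrifugal, so Coriolis balances both:
fV = (1/ρ)|∂P/∂n| + V²/R  →  V² − fR·V + fR·V_g = 0
With fR = 5.46×10⁻⁵ × 340×10³ m = 18.6 m/s:
V = [fR − √((fR)² − 4 fR V_g)]/2 = [18.6 − √(18.6² − 4×18.6×3)]/2 = 3.76 m/s
Supergeostrophic (V > V_g = 3 m/s), as expected around a high.
Converting: 3.76 m/s × 3.6 = 13.5 km/h

13.5 km/h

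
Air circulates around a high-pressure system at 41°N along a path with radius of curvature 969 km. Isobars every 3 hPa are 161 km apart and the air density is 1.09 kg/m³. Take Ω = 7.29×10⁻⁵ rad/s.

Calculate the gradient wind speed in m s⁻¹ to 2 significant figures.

24 m s⁻¹

Coriolis parameter at 41°N:
f = 2Ω sin φ = 2 × 7.29×10⁻⁵ × sin 41° = 9.57×10⁻⁵ s⁻¹
Pressure gradient: |∂P/∂n| = 300 Pa / 161000 m = 1.86×10⁻³ Pa/m
Geostrophic speed: V_g = |∂P/∂n|/(fρ) = 1.86×10⁻³/(9.57×10⁻⁵ × 1.09) = 17.9 m/s
Around a high, pressure-gradient force acts outward with centrifugal, so Coriolis balances both:
fV = (1/ρ)|∂P/∂n| + V²/R  →  V² − fR·V + fR·V_g = 0
With fR = 9.57×10⁻⁵ × 969×10³ m = 92.7 m/s:
V = [fR − √((fR)² − 4 fR V_g)]/2 = [92.7 − √(92.7² − 4×92.7×17.9)]/2 = 24.2 m/s
Supergeostrophic (V > V_g = 17.9 m/s), as expected around a high.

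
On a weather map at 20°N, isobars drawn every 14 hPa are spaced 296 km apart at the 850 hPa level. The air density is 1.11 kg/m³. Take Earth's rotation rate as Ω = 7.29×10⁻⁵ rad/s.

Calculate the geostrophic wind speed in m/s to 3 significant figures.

Coriolis parameter at 20°N:
f = 2Ω sin φ = 2 × 7.29×10⁻⁵ × sin 20° = 4.99×10⁻⁵ s⁻¹
Pressure gradient: |∂P/∂n| = 1400 Pa / 296000 m = 4.73×10⁻³ Pa/m
Geostrophic balance (pressure-gradient force = Coriolis force):
V_g = (1/(fρ)) |∂P/∂n| = 4.73×10⁻³ / (4.99×10⁻⁵ × 1.11) = 85.4 m/s

85.4 m/s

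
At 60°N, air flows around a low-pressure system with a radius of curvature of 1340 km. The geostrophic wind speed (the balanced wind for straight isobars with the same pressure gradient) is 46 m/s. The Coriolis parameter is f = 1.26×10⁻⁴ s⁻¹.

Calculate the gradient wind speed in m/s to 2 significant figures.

Around a low, centrifugal force acts outward with Coriolis, so pressure-gradient force balances both:
(1/ρ)|∂P/∂n| = fV + V²/R  →  V² + fR·V − fR·V_g = 0
With fR = 1.26×10⁻⁴ × 1340×10³ m = 169 m/s:
V = [−fR + √((fR)² + 4 fR V_g)]/2 = [−169 + √(169² + 4×169×46)]/2 = 37.6 m/s
Subgeostrophic (V < V_g = 46 m/s), as expected around a low.

38 m/s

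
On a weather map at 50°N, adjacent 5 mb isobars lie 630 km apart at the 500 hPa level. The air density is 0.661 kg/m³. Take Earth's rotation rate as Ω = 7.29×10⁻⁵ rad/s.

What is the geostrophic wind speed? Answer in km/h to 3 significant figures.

38.7 km/h

Coriolis parameter at 50°N:
f = 2Ω sin φ = 2 × 7.29×10⁻⁵ × sin 50° = 1.12×10⁻⁴ s⁻¹
Pressure gradient: |∂P/∂n| = 500 Pa / 630000 m = 7.94×10⁻⁴ Pa/m
Geostrophic balance (pressure-gradient force = Coriolis force):
V_g = (1/(fρ)) |∂P/∂n| = 7.94×10⁻⁴ / (1.12×10⁻⁴ × 0.661) = 10.8 m/s
Converting: 10.8 m/s × 3.6 = 38.7 km/h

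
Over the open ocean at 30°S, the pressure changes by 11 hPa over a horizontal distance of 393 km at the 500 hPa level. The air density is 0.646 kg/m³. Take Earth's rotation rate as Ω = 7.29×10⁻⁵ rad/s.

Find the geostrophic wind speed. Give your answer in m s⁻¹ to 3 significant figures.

59.4 m s⁻¹

Coriolis parameter at 30°S:
f = 2Ω sin φ = 2 × 7.29×10⁻⁵ × sin 30° = 7.29×10⁻⁵ s⁻¹
Pressure gradient: |∂P/∂n| = 1100 Pa / 393000 m = 2.80×10⁻³ Pa/m
Geostrophic balance (pressure-gradient force = Coriolis force):
V_g = (1/(fρ)) |∂P/∂n| = 2.80×10⁻³ / (7.29×10⁻⁵ × 0.646) = 59.4 m/s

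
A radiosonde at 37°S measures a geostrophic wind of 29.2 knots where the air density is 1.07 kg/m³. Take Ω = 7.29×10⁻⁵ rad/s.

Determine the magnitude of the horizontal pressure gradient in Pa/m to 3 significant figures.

Coriolis parameter at 37°S:
f = 2Ω sin φ = 2 × 7.29×10⁻⁵ × sin 37° = 8.77×10⁻⁵ s⁻¹
Wind speed in SI: 29.2 knots = 15.0 m/s
Geostrophic balance rearranged: |∂P/∂n| = f ρ V_g
|∂P/∂n| = 8.77×10⁻⁵ × 1.07 × 15.0 = 1.41×10⁻³ Pa/m

1.41×10⁻³ Pa/m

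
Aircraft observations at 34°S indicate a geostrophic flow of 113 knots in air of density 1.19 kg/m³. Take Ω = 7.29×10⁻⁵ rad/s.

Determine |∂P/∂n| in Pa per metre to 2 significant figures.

5.6×10⁻³ Pa/m

Coriolis parameter at 34°S:
f = 2Ω sin φ = 2 × 7.29×10⁻⁵ × sin 34° = 8.15×10⁻⁵ s⁻¹
Wind speed in SI: 113 knots = 58.1 m/s
Geostrophic balance rearranged: |∂P/∂n| = f ρ V_g
|∂P/∂n| = 8.15×10⁻⁵ × 1.19 × 58.1 = 5.64×10⁻³ Pa/m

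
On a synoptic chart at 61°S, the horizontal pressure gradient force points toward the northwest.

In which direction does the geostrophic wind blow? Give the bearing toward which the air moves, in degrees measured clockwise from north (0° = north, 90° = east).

225°

The pressure-gradient force points toward the northwest (bearing 315°).
Geostrophic balance: in the Southern Hemisphere the Coriolis force deflects motion to the left, so the geostrophic wind blows 90° to the left of the pressure-gradient force (low pressure on the right).
Rotating 315° by 90° counterclockwise gives 225° — the wind blows toward the southwest.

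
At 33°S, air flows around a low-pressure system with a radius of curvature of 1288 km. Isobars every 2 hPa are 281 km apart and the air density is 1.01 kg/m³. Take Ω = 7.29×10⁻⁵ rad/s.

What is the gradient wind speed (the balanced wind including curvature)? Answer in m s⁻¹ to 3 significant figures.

Coriolis parameter at 33°S:
f = 2Ω sin φ = 2 × 7.29×10⁻⁵ × sin 33° = 7.94×10⁻⁵ s⁻¹
Pressure gradient: |∂P/∂n| = 200 Pa / 281000 m = 7.12×10⁻⁴ Pa/m
Geostrophic speed: V_g = |∂P/∂n|/(fρ) = 7.12×10⁻⁴/(7.94×10⁻⁵ × 1.01) = 8.87 m/s
Around a low, centrifugal force acts outward with Coriolis, so pressure-gradient force balances both:
(1/ρ)|∂P/∂n| = fV + V²/R  →  V² + fR·V − fR·V_g = 0
With fR = 7.94×10⁻⁵ × 1288×10³ m = 102 m/s:
V = [−fR + √((fR)² + 4 fR V_g)]/2 = [−102 + √(102² + 4×102×8.87)]/2 = 8.21 m/s
Subgeostrophic (V < V_g = 8.87 m/s), as expected around a low.

8.21 m s⁻¹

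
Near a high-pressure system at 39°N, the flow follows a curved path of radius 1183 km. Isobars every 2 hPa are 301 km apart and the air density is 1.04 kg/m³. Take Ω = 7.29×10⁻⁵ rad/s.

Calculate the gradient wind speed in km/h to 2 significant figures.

Coriolis parameter at 39°N:
f = 2Ω sin φ = 2 × 7.29×10⁻⁵ × sin 39° = 9.18×10⁻⁵ s⁻¹
Pressure gradient: |∂P/∂n| = 200 Pa / 301000 m = 6.64×10⁻⁴ Pa/m
Geostrophic speed: V_g = |∂P/∂n|/(fρ) = 6.64×10⁻⁴/(9.18×10⁻⁵ × 1.04) = 6.96 m/s
Around a high, pressure-gradient force acts outward with centrifugal, so Coriolis balances both:
fV = (1/ρ)|∂P/∂n| + V²/R  →  V² − fR·V + fR·V_g = 0
With fR = 9.18×10⁻⁵ × 1183×10³ m = 109 m/s:
V = [fR − √((fR)² − 4 fR V_g)]/2 = [109 − √(109² − 4×109×6.96)]/2 = 7.48 m/s
Supergeostrophic (V > V_g = 6.96 m/s), as expected around a high.
Converting: 7.48 m/s × 3.6 = 27 km/h

27 km/h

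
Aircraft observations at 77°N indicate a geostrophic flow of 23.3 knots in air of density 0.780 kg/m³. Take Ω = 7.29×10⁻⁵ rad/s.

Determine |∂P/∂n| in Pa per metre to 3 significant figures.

Coriolis parameter at 77°N:
f = 2Ω sin φ = 2 × 7.29×10⁻⁵ × sin 77° = 1.42×10⁻⁴ s⁻¹
Wind speed in SI: 23.3 knots = 12.0 m/s
Geostrophic balance rearranged: |∂P/∂n| = f ρ V_g
|∂P/∂n| = 1.42×10⁻⁴ × 0.780 × 12.0 = 1.33×10⁻³ Pa/m

1.33×10⁻³ Pa/m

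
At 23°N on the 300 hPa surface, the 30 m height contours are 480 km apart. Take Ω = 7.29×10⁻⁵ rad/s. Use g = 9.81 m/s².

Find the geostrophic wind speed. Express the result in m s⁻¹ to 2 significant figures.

11 m s⁻¹

Coriolis parameter at 23°N:
f = 2Ω sin φ = 2 × 7.29×10⁻⁵ × sin 23° = 5.70×10⁻⁵ s⁻¹
Height gradient: |∂Z/∂n| = 30 m / 480000 m = 6.25×10⁻⁵
On a pressure surface, geostrophic balance gives V_g = (g/f)|∂Z/∂n|:
V_g = 9.81 × 6.25×10⁻⁵ / 5.70×10⁻⁵ = 10.8 m/s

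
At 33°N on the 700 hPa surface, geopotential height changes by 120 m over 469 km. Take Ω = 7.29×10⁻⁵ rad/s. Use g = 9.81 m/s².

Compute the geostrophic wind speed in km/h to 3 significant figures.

114 km/h

Coriolis parameter at 33°N:
f = 2Ω sin φ = 2 × 7.29×10⁻⁵ × sin 33° = 7.94×10⁻⁵ s⁻¹
Height gradient: |∂Z/∂n| = 120 m / 469000 m = 2.56×10⁻⁴
On a pressure surface, geostrophic balance gives V_g = (g/f)|∂Z/∂n|:
V_g = 9.81 × 2.56×10⁻⁴ / 7.94×10⁻⁵ = 31.6 m/s
Converting: 31.6 m/s × 3.6 = 114 km/h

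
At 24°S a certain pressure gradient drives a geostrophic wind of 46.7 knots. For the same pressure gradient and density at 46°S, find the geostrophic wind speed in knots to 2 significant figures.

26 knots

With the same pressure gradient and density, V_g ∝ 1/f ∝ 1/sin φ.
V₂ = V₁ · sin φ₁ / sin φ₂ = 46.7 × sin 24° / sin 46°
V₂ = 46.7 × 0.4067/0.7193 = 26 knots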